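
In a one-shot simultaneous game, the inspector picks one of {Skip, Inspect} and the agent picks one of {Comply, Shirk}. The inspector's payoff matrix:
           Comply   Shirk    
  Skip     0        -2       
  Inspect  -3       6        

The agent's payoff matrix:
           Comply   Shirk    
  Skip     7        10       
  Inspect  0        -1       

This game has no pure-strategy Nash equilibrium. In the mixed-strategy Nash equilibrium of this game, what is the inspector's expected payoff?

For the inspector to be willing to mix, the inspector must be indifferent between Skip and Inspect, which pins down the agent's mix.
  the inspector's payoff from Skip: q·0 + (1−q)·(-2) = 2q - 2
  the inspector's payoff from Inspect: q·(-3) + (1−q)·6 = -9q + 6
  2q - 2 = -9q + 6  ⇒  11q = 8  ⇒  q = 8/11.
At equilibrium the inspector is indifferent across rows, so the inspector's payoff equals the payoff from Skip: (8/11)·0 + (3/11)·(-2) = -6/11.

-6/11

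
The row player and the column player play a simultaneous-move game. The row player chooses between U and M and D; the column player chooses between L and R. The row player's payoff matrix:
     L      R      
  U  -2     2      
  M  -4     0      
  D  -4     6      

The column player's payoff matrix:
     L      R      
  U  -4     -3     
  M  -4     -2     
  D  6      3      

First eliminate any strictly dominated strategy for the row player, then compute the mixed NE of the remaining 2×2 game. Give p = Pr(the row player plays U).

p = 3/4

The row player's strategy M is strictly dominated by U: -2 > -4 and 2 > 0. Eliminate M.
In a mixed equilibrium the column player is indifferent between L and R; this condition fixes p.
  the column player's payoff to L: p·(-4) + (1−p)·6 = -10p + 6
  the column player's payoff to R: p·(-3) + (1−p)·3 = -6p + 3
  -10p + 6 = -6p + 3  ⇒  -4p = -3  ⇒  p = 3/4.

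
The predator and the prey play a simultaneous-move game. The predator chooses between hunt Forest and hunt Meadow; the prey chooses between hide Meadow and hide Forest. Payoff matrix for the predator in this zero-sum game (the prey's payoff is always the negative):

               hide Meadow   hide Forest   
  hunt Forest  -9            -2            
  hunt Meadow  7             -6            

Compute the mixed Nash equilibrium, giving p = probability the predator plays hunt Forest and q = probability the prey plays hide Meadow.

Set the prey's expected payoff from hide Meadow equal to that from hide Forest:
  the prey's expected payoff from hide Meadow: p·9 + (1−p)·(-7) = 16p - 7
  the prey's expected payoff from hide Forest: p·2 + (1−p)·6 = -4p + 6
  16p - 7 = -4p + 6  ⇒  20p = 13  ⇒  p = 13/20.
In a mixed equilibrium the predator is indifferent between hunt Forest and hunt Meadow; this condition fixes q.
  the predator's expected payoff from hunt Forest: q·(-9) + (1−q)·(-2) = -7q - 2
  the predator's expected payoff from hunt Meadow: q·7 + (1−q)·(-6) = 13q - 6
  -7q - 2 = 13q - 6  ⇒  -20q = -4  ⇒  q = 1/5.

p = 13/20, q = 1/5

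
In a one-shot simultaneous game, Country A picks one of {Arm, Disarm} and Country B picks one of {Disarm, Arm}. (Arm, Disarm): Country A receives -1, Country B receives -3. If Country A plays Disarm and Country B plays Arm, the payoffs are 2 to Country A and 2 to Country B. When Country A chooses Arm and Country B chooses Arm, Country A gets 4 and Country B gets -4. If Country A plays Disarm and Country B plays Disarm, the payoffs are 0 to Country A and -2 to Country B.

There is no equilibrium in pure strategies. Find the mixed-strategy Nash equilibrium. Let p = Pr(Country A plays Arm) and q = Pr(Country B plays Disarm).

For Country B to be willing to mix, Country B must be indifferent between Disarm and Arm, which pins down Country A's mix.
  Country B's expected payoff from Disarm: p·(-3) + (1−p)·(-2) = -p - 2
  Country B's expected payoff from Arm: p·(-4) + (1−p)·2 = -6p + 2
  -p - 2 = -6p + 2  ⇒  5p = 4  ⇒  p = 4/5.
In a mixed equilibrium Country A is indifferent between Arm and Disarm; this condition fixes q.
  Country A's payoff from Arm: q·(-1) + (1−q)·4 = -5q + 4
  Country A's payoff from Disarm: q·0 + (1−q)·2 = -2q + 2
  -5q + 4 = -2q + 2  ⇒  -3q = -2  ⇒  q = 2/3.

p = 4/5, q = 2/3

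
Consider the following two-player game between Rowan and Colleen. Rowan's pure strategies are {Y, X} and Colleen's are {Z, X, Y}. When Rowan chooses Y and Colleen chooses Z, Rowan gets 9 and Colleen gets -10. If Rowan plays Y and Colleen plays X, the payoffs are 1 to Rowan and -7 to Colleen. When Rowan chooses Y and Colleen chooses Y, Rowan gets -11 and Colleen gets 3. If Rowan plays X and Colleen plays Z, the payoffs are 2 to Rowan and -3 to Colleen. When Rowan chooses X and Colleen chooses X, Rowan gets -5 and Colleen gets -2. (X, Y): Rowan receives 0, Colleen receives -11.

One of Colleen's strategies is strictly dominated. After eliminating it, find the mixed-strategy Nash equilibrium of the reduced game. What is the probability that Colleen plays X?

Colleen's strategy Z is strictly dominated by X: -7 > -10 and -2 > -3. Eliminate Z.
Colleen's mix must leave Rowan indifferent between Y and X.
  Rowan's payoff from Y: q·1 + (1−q)·(-11) = 12q - 11
  Rowan's payoff from X: q·(-5) + (1−q)·0 = -5q
  12q - 11 = -5q  ⇒  17q = 11  ⇒  q = 11/17.

q = 11/17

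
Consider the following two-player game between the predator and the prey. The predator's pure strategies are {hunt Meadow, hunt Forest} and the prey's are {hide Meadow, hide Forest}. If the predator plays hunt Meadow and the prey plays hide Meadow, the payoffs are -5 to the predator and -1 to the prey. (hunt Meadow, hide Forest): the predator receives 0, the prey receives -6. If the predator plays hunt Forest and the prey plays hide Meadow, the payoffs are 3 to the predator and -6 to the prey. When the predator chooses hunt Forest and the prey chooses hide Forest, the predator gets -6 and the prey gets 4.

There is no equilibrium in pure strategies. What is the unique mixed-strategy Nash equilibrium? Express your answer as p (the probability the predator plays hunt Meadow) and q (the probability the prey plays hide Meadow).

In a mixed equilibrium the prey is indifferent between hide Meadow and hide Forest; this condition fixes p.
  the prey's payoff from hide Meadow: p·(-1) + (1−p)·(-6) = 5p - 6
  the prey's payoff from hide Forest: p·(-6) + (1−p)·4 = -10p + 4
  5p - 6 = -10p + 4  ⇒  15p = 10  ⇒  p = 2/3.
The predator's indifference between hunt Meadow and hunt Forest determines the prey's mixing probability q:
  the predator's payoff to hunt Meadow: q·(-5) + (1−q)·0 = -5q
  the predator's payoff to hunt Forest: q·3 + (1−q)·(-6) = 9q - 6
  -5q = 9q - 6  ⇒  -14q = -6  ⇒  q = 3/7.

p = 2/3, q = 3/7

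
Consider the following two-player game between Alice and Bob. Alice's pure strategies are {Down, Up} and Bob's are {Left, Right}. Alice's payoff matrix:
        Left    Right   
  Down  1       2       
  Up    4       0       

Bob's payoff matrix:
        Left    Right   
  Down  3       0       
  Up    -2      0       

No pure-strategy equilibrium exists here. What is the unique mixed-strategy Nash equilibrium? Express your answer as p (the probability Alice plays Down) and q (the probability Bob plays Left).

p = 2/5, q = 2/5

Bob's indifference between Left and Right determines Alice's mixing probability p:
  Bob's expected payoff from Left: p·3 + (1−p)·(-2) = 5p - 2
  Bob's expected payoff from Right: p·0 + (1−p)·0 = 0
  5p - 2 = 0  ⇒  5p = 2  ⇒  p = 2/5.
Alice's indifference between Down and Up determines Bob's mixing probability q:
  Alice's payoff from Down: q·1 + (1−q)·2 = -q + 2
  Alice's payoff from Up: q·4 + (1−q)·0 = 4q
  -q + 2 = 4q  ⇒  -5q = -2  ⇒  q = 2/5.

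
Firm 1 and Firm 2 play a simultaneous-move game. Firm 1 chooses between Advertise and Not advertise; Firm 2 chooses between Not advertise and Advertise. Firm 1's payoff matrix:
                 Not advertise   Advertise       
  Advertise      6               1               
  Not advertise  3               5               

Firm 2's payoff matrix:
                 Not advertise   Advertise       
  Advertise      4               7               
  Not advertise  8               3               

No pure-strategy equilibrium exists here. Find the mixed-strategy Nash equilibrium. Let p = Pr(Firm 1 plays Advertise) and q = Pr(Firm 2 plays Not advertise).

In a mixed equilibrium Firm 2 is indifferent between Not advertise and Advertise; this condition fixes p.
  Firm 2's payoff to Not advertise: p·4 + (1−p)·8 = -4p + 8
  Firm 2's payoff to Advertise: p·7 + (1−p)·3 = 4p + 3
  -4p + 8 = 4p + 3  ⇒  -8p = -5  ⇒  p = 5/8.
Firm 1's indifference between Advertise and Not advertise determines Firm 2's mixing probability q:
  Firm 1's payoff to Advertise: q·6 + (1−q)·1 = 5q + 1
  Firm 1's payoff to Not advertise: q·3 + (1−q)·5 = -2q + 5
  5q + 1 = -2q + 5  ⇒  7q = 4  ⇒  q = 4/7.

p = 5/8, q = 4/7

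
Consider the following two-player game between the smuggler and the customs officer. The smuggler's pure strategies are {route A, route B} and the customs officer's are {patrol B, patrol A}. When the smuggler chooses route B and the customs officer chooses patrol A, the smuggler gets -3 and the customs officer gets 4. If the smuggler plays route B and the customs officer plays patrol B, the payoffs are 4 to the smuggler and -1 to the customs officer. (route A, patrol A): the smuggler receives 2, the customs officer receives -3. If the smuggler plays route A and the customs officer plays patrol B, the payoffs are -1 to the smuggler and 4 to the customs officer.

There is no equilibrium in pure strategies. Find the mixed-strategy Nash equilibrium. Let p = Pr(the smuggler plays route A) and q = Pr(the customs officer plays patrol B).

p = 5/12, q = 1/2

The customs officer's indifference between patrol B and patrol A determines the smuggler's mixing probability p:
  the customs officer's payoff to patrol B: p·4 + (1−p)·(-1) = 5p - 1
  the customs officer's payoff to patrol A: p·(-3) + (1−p)·4 = -7p + 4
  5p - 1 = -7p + 4  ⇒  12p = 5  ⇒  p = 5/12.
For the smuggler to be willing to mix, the smuggler must be indifferent between route A and route B, which pins down the customs officer's mix.
  the smuggler's expected payoff from route A: q·(-1) + (1−q)·2 = -3q + 2
  the smuggler's expected payoff from route B: q·4 + (1−q)·(-3) = 7q - 3
  -3q + 2 = 7q - 3  ⇒  -10q = -5  ⇒  q = 1/2.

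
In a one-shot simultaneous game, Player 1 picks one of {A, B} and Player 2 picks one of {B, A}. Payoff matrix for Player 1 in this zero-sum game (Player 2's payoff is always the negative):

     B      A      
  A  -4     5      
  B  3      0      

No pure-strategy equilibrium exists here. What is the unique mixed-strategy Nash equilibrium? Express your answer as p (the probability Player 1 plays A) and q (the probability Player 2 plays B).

Set Player 2's expected payoff from B equal to that from A:
  Player 2's payoff to B: p·4 + (1−p)·(-3) = 7p - 3
  Player 2's payoff to A: p·(-5) + (1−p)·0 = -5p
  7p - 3 = -5p  ⇒  12p = 3  ⇒  p = 1/4.
Player 1's indifference between A and B determines Player 2's mixing probability q:
  Player 1's payoff from A: q·(-4) + (1−q)·5 = -9q + 5
  Player 1's payoff from B: q·3 + (1−q)·0 = 3q
  -9q + 5 = 3q  ⇒  -12q = -5  ⇒  q = 5/12.

p = 1/4, q = 5/12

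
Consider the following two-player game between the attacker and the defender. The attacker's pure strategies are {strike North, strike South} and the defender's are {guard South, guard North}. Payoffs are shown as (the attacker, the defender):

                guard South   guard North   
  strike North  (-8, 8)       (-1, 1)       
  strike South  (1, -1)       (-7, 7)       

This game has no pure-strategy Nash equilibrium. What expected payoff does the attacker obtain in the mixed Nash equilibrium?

-19/5

For the attacker to be willing to mix, the attacker must be indifferent between strike North and strike South, which pins down the defender's mix.
  the attacker's expected payoff from strike North: q·(-8) + (1−q)·(-1) = -7q - 1
  the attacker's expected payoff from strike South: q·1 + (1−q)·(-7) = 8q - 7
  -7q - 1 = 8q - 7  ⇒  -15q = -6  ⇒  q = 2/5.
At equilibrium the attacker is indifferent across rows, so the attacker's payoff equals the payoff from strike North: (2/5)·(-8) + (3/5)·(-1) = -19/5.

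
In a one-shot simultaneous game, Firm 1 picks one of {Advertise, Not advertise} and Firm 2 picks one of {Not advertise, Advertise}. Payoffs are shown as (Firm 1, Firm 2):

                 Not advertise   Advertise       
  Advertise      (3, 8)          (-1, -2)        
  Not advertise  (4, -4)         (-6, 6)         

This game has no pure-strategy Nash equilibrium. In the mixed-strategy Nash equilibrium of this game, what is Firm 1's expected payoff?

7/3

Firm 1's indifference between Advertise and Not advertise determines Firm 2's mixing probability q:
  Firm 1's payoff from Advertise: q·3 + (1−q)·(-1) = 4q - 1
  Firm 1's payoff from Not advertise: q·4 + (1−q)·(-6) = 10q - 6
  4q - 1 = 10q - 6  ⇒  -6q = -5  ⇒  q = 5/6.
At equilibrium Firm 1 is indifferent across rows, so Firm 1's payoff equals the payoff from Advertise: (5/6)·3 + (1/6)·(-1) = 7/3.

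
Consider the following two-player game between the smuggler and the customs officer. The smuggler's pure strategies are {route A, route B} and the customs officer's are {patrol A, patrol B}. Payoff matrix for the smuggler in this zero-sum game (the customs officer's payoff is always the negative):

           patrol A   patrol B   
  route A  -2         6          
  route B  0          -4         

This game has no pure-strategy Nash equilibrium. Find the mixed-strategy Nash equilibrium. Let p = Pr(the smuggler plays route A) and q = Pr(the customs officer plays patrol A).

Set the customs officer's expected payoff from patrol A equal to that from patrol B:
  the customs officer's expected payoff from patrol A: p·2 + (1−p)·0 = 2p
  the customs officer's expected payoff from patrol B: p·(-6) + (1−p)·4 = -10p + 4
  2p = -10p + 4  ⇒  12p = 4  ⇒  p = 1/3.
For the smuggler to be willing to mix, the smuggler must be indifferent between route A and route B, which pins down the customs officer's mix.
  the smuggler's payoff to route A: q·(-2) + (1−q)·6 = -8q + 6
  the smuggler's payoff to route B: q·0 + (1−q)·(-4) = 4q - 4
  -8q + 6 = 4q - 4  ⇒  -12q = -10  ⇒  q = 5/6.

p = 1/3, q = 5/6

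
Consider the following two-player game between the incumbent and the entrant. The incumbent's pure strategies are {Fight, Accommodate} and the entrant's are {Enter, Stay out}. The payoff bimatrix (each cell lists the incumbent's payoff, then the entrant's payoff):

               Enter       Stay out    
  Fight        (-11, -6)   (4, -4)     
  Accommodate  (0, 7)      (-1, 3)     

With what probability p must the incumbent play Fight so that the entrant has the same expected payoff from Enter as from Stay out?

In a mixed equilibrium the entrant is indifferent between Enter and Stay out; this condition fixes p.
  the entrant's expected payoff from Enter: p·(-6) + (1−p)·7 = -13p + 7
  the entrant's expected payoff from Stay out: p·(-4) + (1−p)·3 = -7p + 3
  -13p + 7 = -7p + 3  ⇒  -6p = -4  ⇒  p = 2/3.

p = 2/3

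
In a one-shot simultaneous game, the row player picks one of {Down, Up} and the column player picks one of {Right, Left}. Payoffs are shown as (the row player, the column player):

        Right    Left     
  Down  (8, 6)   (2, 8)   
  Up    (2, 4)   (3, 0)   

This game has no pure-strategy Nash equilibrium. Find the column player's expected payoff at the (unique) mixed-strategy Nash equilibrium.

16/3

The row player's mix must leave the column player indifferent between Right and Left.
  the column player's payoff to Right: p·6 + (1−p)·4 = 2p + 4
  the column player's payoff to Left: p·8 + (1−p)·0 = 8p
  2p + 4 = 8p  ⇒  -6p = -4  ⇒  p = 2/3.
At equilibrium the column player is indifferent across columns, so the column player's payoff equals the payoff from Right: (2/3)·6 + (1/3)·4 = 16/3.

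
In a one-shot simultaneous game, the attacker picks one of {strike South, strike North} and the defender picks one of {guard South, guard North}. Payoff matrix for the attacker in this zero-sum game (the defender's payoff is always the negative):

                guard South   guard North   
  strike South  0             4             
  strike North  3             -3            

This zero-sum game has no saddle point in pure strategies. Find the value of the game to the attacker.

The attacker's indifference between strike South and strike North determines the defender's mixing probability q:
  the attacker's expected payoff from strike South: q·0 + (1−q)·4 = -4q + 4
  the attacker's expected payoff from strike North: q·3 + (1−q)·(-3) = 6q - 3
  -4q + 4 = 6q - 3  ⇒  -10q = -7  ⇒  q = 7/10.
The value is the attacker's expected payoff against this mix (using strike South): (7/10)·0 + (3/10)·4 = 6/5.

v = 6/5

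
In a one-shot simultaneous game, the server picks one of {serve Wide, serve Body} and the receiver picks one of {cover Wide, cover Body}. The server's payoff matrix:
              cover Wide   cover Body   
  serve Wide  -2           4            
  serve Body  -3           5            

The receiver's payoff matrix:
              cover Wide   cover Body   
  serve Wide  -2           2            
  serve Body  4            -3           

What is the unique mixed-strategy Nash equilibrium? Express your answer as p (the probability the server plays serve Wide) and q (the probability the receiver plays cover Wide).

p = 7/11, q = 1/2

The receiver's indifference between cover Wide and cover Body determines the server's mixing probability p:
  the receiver's expected payoff from cover Wide: p·(-2) + (1−p)·4 = -6p + 4
  the receiver's expected payoff from cover Body: p·2 + (1−p)·(-3) = 5p - 3
  -6p + 4 = 5p - 3  ⇒  -11p = -7  ⇒  p = 7/11.
Set the server's expected payoff from serve Wide equal to that from serve Body:
  the server's expected payoff from serve Wide: q·(-2) + (1−q)·4 = -6q + 4
  the server's expected payoff from serve Body: q·(-3) + (1−q)·5 = -8q + 5
  -6q + 4 = -8q + 5  ⇒  2q = 1  ⇒  q = 1/2.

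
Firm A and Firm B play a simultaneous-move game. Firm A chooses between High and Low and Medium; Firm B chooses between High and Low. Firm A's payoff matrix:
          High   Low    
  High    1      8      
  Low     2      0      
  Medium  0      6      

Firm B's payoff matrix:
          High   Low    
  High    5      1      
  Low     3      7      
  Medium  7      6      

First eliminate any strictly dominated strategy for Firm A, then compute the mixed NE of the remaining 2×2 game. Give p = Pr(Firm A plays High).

p = 1/2

Firm A's strategy Medium is strictly dominated by High: 1 > 0 and 8 > 6. Eliminate Medium.
Set Firm B's expected payoff from High equal to that from Low:
  Firm B's expected payoff from High: p·5 + (1−p)·3 = 2p + 3
  Firm B's expected payoff from Low: p·1 + (1−p)·7 = -6p + 7
  2p + 3 = -6p + 7  ⇒  8p = 4  ⇒  p = 1/2.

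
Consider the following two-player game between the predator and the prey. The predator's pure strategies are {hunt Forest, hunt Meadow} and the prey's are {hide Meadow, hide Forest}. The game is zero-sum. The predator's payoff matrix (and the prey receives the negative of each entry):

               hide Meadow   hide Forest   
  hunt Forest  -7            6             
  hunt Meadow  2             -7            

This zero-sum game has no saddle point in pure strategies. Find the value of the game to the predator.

v = -37/22

In a mixed equilibrium the predator is indifferent between hunt Forest and hunt Meadow; this condition fixes q.
  the predator's expected payoff from hunt Forest: q·(-7) + (1−q)·6 = -13q + 6
  the predator's expected payoff from hunt Meadow: q·2 + (1−q)·(-7) = 9q - 7
  -13q + 6 = 9q - 7  ⇒  -22q = -13  ⇒  q = 13/22.
The value is the predator's expected payoff against this mix (using hunt Forest): (13/22)·(-7) + (9/22)·6 = -37/22.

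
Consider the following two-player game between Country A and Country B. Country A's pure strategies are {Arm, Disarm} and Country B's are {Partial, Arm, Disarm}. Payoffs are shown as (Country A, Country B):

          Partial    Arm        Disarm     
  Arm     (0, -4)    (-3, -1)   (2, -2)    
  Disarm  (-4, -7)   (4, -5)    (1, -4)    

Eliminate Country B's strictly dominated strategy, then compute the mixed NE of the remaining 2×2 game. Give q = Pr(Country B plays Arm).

Country B's strategy Partial is strictly dominated by Disarm: -2 > -4 and -4 > -7. Eliminate Partial.
Set Country A's expected payoff from Arm equal to that from Disarm:
  Country A's payoff from Arm: q·(-3) + (1−q)·2 = -5q + 2
  Country A's payoff from Disarm: q·4 + (1−q)·1 = 3q + 1
  -5q + 2 = 3q + 1  ⇒  -8q = -1  ⇒  q = 1/8.

q = 1/8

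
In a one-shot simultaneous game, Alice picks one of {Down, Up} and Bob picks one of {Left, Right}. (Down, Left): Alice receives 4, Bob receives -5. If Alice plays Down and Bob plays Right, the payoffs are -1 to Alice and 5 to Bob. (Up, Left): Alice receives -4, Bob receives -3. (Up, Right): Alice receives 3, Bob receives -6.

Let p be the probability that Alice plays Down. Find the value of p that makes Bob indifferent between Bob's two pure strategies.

In a mixed equilibrium Bob is indifferent between Left and Right; this condition fixes p.
  Bob's expected payoff from Left: p·(-5) + (1−p)·(-3) = -2p - 3
  Bob's expected payoff from Right: p·5 + (1−p)·(-6) = 11p - 6
  -2p - 3 = 11p - 6  ⇒  -13p = -3  ⇒  p = 3/13.

p = 3/13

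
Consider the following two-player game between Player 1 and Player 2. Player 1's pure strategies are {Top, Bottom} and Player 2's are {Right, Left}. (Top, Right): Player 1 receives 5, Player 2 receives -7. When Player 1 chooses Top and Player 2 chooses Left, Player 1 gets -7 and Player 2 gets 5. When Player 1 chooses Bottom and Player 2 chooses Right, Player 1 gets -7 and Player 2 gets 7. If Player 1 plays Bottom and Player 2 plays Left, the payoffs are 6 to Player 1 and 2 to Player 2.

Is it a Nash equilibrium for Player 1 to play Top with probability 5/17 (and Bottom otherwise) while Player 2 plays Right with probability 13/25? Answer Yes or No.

Check Player 2's indifference given Player 1's mix p = 5/17:
  payoff from Right = 49/17; payoff from Left = 49/17 — equal.
Check Player 1's indifference given Player 2's mix q = 13/25:
  payoff from Top = -19/25; payoff from Bottom = -19/25 — equal.
Both players are indifferent, so neither can profitably deviate.

Yes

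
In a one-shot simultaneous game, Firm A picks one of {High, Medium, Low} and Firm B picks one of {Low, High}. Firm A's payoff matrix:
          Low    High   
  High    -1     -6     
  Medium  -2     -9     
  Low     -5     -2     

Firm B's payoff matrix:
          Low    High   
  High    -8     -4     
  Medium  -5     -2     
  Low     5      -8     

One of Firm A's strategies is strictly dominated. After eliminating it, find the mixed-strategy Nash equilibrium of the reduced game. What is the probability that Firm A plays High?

p = 13/17

Firm A's strategy Medium is strictly dominated by High: -1 > -2 and -6 > -9. Eliminate Medium.
Set Firm B's expected payoff from Low equal to that from High:
  Firm B's payoff from Low: p·(-8) + (1−p)·5 = -13p + 5
  Firm B's payoff from High: p·(-4) + (1−p)·(-8) = 4p - 8
  -13p + 5 = 4p - 8  ⇒  -17p = -13  ⇒  p = 13/17.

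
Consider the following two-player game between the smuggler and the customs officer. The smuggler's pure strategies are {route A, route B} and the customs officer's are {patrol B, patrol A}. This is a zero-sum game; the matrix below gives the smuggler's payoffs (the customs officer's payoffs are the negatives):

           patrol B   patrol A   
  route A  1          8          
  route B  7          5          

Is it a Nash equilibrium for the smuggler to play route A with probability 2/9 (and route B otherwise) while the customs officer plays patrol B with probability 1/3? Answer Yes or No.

Yes

Check the customs officer's indifference given the smuggler's mix p = 2/9:
  payoff from patrol B = -17/3; payoff from patrol A = -17/3 — equal.
Check the smuggler's indifference given the customs officer's mix q = 1/3:
  payoff from route A = 17/3; payoff from route B = 17/3 — equal.
Both players are indifferent, so neither can profitably deviate.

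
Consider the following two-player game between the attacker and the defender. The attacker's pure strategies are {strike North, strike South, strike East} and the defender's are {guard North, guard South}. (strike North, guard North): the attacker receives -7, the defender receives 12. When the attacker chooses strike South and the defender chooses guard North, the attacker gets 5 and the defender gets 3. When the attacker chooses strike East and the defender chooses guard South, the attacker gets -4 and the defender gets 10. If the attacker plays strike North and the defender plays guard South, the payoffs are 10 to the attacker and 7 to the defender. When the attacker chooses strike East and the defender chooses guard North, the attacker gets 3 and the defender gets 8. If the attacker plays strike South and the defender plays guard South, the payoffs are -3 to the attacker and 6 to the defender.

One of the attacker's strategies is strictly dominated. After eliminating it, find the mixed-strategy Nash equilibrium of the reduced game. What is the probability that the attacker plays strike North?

The attacker's strategy strike East is strictly dominated by strike South: 5 > 3 and -3 > -4. Eliminate strike East.
In a mixed equilibrium the defender is indifferent between guard North and guard South; this condition fixes p.
  the defender's expected payoff from guard North: p·12 + (1−p)·3 = 9p + 3
  the defender's expected payoff from guard South: p·7 + (1−p)·6 = p + 6
  9p + 3 = p + 6  ⇒  8p = 3  ⇒  p = 3/8.

p = 3/8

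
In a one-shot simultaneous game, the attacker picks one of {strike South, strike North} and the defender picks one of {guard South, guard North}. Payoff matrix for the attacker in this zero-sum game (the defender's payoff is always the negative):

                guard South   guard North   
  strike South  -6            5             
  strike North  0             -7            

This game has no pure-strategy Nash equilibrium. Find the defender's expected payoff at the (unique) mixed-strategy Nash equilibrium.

For the defender to be willing to mix, the defender must be indifferent between guard South and guard North, which pins down the attacker's mix.
  the defender's expected payoff from guard South: p·6 + (1−p)·0 = 6p
  the defender's expected payoff from guard North: p·(-5) + (1−p)·7 = -12p + 7
  6p = -12p + 7  ⇒  18p = 7  ⇒  p = 7/18.
At equilibrium the defender is indifferent across columns, so the defender's payoff equals the payoff from guard South: (7/18)·6 + (11/18)·0 = 7/3.

7/3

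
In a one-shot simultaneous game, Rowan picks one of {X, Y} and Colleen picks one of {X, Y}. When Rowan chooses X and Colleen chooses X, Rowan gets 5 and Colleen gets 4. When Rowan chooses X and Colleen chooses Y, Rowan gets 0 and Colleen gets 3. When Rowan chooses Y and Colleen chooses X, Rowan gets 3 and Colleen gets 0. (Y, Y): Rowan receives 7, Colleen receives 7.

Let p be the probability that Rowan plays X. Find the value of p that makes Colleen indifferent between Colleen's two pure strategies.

p = 7/8

Rowan's mix must leave Colleen indifferent between X and Y.
  Colleen's payoff to X: p·4 + (1−p)·0 = 4p
  Colleen's payoff to Y: p·3 + (1−p)·7 = -4p + 7
  4p = -4p + 7  ⇒  8p = 7  ⇒  p = 7/8.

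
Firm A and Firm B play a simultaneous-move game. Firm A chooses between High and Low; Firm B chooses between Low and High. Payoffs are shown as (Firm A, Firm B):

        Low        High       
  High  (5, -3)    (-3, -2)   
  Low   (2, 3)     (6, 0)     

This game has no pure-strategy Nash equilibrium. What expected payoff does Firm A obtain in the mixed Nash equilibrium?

Firm A's indifference between High and Low determines Firm B's mixing probability q:
  Firm A's payoff to High: q·5 + (1−q)·(-3) = 8q - 3
  Firm A's payoff to Low: q·2 + (1−q)·6 = -4q + 6
  8q - 3 = -4q + 6  ⇒  12q = 9  ⇒  q = 3/4.
At equilibrium Firm A is indifferent across rows, so Firm A's payoff equals the payoff from High: (3/4)·5 + (1/4)·(-3) = 3.

3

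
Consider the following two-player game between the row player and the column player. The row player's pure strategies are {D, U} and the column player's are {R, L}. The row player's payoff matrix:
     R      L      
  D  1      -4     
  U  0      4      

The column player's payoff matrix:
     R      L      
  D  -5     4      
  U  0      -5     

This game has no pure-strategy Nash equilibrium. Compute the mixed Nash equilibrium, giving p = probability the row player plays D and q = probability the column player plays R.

Set the column player's expected payoff from R equal to that from L:
  the column player's expected payoff from R: p·(-5) + (1−p)·0 = -5p
  the column player's expected payoff from L: p·4 + (1−p)·(-5) = 9p - 5
  -5p = 9p - 5  ⇒  -14p = -5  ⇒  p = 5/14.
For the row player to be willing to mix, the row player must be indifferent between D and U, which pins down the column player's mix.
  the row player's payoff to D: q·1 + (1−q)·(-4) = 5q - 4
  the row player's payoff to U: q·0 + (1−q)·4 = -4q + 4
  5q - 4 = -4q + 4  ⇒  9q = 8  ⇒  q = 8/9.

p = 5/14, q = 8/9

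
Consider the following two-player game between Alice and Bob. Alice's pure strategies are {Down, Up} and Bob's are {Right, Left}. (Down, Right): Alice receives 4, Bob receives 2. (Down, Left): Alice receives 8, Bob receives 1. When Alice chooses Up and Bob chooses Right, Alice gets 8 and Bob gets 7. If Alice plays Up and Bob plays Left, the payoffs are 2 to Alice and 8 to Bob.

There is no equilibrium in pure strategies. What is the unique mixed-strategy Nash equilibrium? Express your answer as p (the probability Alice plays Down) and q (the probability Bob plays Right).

p = 1/2, q = 3/5

In a mixed equilibrium Bob is indifferent between Right and Left; this condition fixes p.
  Bob's expected payoff from Right: p·2 + (1−p)·7 = -5p + 7
  Bob's expected payoff from Left: p·1 + (1−p)·8 = -7p + 8
  -5p + 7 = -7p + 8  ⇒  2p = 1  ⇒  p = 1/2.
For Alice to be willing to mix, Alice must be indifferent between Down and Up, which pins down Bob's mix.
  Alice's payoff to Down: q·4 + (1−q)·8 = -4q + 8
  Alice's payoff to Up: q·8 + (1−q)·2 = 6q + 2
  -4q + 8 = 6q + 2  ⇒  -10q = -6  ⇒  q = 3/5.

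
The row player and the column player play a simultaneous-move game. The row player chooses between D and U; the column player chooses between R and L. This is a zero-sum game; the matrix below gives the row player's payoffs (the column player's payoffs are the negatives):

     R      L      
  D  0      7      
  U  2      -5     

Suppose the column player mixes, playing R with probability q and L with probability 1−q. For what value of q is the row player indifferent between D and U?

The column player's mix must leave the row player indifferent between D and U.
  the row player's payoff to D: q·0 + (1−q)·7 = -7q + 7
  the row player's payoff to U: q·2 + (1−q)·(-5) = 7q - 5
  -7q + 7 = 7q - 5  ⇒  -14q = -12  ⇒  q = 6/7.

q = 6/7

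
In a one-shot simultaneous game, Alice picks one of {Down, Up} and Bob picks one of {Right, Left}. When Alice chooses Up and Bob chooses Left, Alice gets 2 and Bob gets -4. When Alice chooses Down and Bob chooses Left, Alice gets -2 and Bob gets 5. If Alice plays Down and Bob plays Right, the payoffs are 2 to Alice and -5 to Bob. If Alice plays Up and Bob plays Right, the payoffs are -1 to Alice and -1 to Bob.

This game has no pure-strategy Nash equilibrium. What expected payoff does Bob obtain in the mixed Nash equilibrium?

Bob's indifference between Right and Left determines Alice's mixing probability p:
  Bob's payoff from Right: p·(-5) + (1−p)·(-1) = -4p - 1
  Bob's payoff from Left: p·5 + (1−p)·(-4) = 9p - 4
  -4p - 1 = 9p - 4  ⇒  -13p = -3  ⇒  p = 3/13.
At equilibrium Bob is indifferent across columns, so Bob's payoff equals the payoff from Right: (3/13)·(-5) + (10/13)·(-1) = -25/13.

-25/13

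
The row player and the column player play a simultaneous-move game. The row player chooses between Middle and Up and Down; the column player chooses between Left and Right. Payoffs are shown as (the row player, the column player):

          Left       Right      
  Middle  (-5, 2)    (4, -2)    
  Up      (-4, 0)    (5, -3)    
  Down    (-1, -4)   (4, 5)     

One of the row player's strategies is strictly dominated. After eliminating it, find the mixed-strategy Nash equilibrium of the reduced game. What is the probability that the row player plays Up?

p = 3/4

The row player's strategy Middle is strictly dominated by Up: -4 > -5 and 5 > 4. Eliminate Middle.
The column player's indifference between Left and Right determines the row player's mixing probability p:
  the column player's expected payoff from Left: p·0 + (1−p)·(-4) = 4p - 4
  the column player's expected payoff from Right: p·(-3) + (1−p)·5 = -8p + 5
  4p - 4 = -8p + 5  ⇒  12p = 9  ⇒  p = 3/4.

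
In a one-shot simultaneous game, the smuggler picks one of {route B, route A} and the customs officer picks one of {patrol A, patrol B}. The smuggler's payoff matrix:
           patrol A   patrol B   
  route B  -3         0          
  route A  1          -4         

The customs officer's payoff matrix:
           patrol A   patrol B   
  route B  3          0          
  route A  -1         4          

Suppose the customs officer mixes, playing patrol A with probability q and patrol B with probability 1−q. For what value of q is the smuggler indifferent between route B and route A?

q = 1/2

For the smuggler to be willing to mix, the smuggler must be indifferent between route B and route A, which pins down the customs officer's mix.
  the smuggler's payoff from route B: q·(-3) + (1−q)·0 = -3q
  the smuggler's payoff from route A: q·1 + (1−q)·(-4) = 5q - 4
  -3q = 5q - 4  ⇒  -8q = -4  ⇒  q = 1/2.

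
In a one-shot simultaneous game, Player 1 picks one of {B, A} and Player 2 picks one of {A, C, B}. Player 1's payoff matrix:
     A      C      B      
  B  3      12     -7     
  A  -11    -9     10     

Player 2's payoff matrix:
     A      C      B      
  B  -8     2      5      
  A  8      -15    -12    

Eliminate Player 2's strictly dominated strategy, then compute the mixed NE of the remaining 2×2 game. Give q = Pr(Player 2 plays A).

Player 2's strategy C is strictly dominated by B: 5 > 2 and -12 > -15. Eliminate C.
In a mixed equilibrium Player 1 is indifferent between B and A; this condition fixes q.
  Player 1's payoff from B: q·3 + (1−q)·(-7) = 10q - 7
  Player 1's payoff from A: q·(-11) + (1−q)·10 = -21q + 10
  10q - 7 = -21q + 10  ⇒  31q = 17  ⇒  q = 17/31.

q = 17/31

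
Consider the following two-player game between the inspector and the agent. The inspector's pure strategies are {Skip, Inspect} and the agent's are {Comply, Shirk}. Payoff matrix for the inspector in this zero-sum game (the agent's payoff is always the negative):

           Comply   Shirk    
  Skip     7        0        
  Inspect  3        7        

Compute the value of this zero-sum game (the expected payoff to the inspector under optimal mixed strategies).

v = 49/11

In a mixed equilibrium the inspector is indifferent between Skip and Inspect; this condition fixes q.
  the inspector's expected payoff from Skip: q·7 + (1−q)·0 = 7q
  the inspector's expected payoff from Inspect: q·3 + (1−q)·7 = -4q + 7
  7q = -4q + 7  ⇒  11q = 7  ⇒  q = 7/11.
The value is the inspector's expected payoff against this mix (using Skip): (7/11)·7 + (4/11)·0 = 49/11.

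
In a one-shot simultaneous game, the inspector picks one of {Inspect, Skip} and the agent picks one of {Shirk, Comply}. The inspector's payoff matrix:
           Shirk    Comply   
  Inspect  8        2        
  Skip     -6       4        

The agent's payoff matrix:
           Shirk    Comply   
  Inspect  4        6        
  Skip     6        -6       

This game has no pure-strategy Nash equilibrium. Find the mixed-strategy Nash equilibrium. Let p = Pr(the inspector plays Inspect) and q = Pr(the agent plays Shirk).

The inspector's mix must leave the agent indifferent between Shirk and Comply.
  the agent's payoff to Shirk: p·4 + (1−p)·6 = -2p + 6
  the agent's payoff to Comply: p·6 + (1−p)·(-6) = 12p - 6
  -2p + 6 = 12p - 6  ⇒  -14p = -12  ⇒  p = 6/7.
Set the inspector's expected payoff from Inspect equal to that from Skip:
  the inspector's payoff from Inspect: q·8 + (1−q)·2 = 6q + 2
  the inspector's payoff from Skip: q·(-6) + (1−q)·4 = -10q + 4
  6q + 2 = -10q + 4  ⇒  16q = 2  ⇒  q = 1/8.

p = 6/7, q = 1/8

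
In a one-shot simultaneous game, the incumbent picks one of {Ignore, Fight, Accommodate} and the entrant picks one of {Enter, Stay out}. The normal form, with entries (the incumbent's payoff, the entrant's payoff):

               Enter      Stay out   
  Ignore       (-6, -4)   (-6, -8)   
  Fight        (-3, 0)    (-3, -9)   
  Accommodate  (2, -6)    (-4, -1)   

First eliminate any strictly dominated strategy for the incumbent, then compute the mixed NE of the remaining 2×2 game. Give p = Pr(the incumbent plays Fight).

p = 5/14

The incumbent's strategy Ignore is strictly dominated by Fight: -3 > -6 and -3 > -6. Eliminate Ignore.
For the entrant to be willing to mix, the entrant must be indifferent between Enter and Stay out, which pins down the incumbent's mix.
  the entrant's expected payoff from Enter: p·0 + (1−p)·(-6) = 6p - 6
  the entrant's expected payoff from Stay out: p·(-9) + (1−p)·(-1) = -8p - 1
  6p - 6 = -8p - 1  ⇒  14p = 5  ⇒  p = 5/14.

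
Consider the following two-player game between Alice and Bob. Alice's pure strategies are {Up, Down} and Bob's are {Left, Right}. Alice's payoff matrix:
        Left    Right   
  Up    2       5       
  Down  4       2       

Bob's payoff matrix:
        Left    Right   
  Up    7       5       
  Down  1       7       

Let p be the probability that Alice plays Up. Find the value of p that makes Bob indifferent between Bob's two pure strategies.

p = 3/4

Bob's indifference between Left and Right determines Alice's mixing probability p:
  Bob's expected payoff from Left: p·7 + (1−p)·1 = 6p + 1
  Bob's expected payoff from Right: p·5 + (1−p)·7 = -2p + 7
  6p + 1 = -2p + 7  ⇒  8p = 6  ⇒  p = 3/4.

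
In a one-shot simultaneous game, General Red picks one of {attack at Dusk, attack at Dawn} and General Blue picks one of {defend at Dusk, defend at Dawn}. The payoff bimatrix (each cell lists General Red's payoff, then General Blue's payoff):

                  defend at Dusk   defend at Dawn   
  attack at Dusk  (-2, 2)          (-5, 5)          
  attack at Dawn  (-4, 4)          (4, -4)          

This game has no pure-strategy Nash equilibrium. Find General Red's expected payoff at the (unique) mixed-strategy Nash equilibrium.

-28/11

General Red's indifference between attack at Dusk and attack at Dawn determines General Blue's mixing probability q:
  General Red's payoff to attack at Dusk: q·(-2) + (1−q)·(-5) = 3q - 5
  General Red's payoff to attack at Dawn: q·(-4) + (1−q)·4 = -8q + 4
  3q - 5 = -8q + 4  ⇒  11q = 9  ⇒  q = 9/11.
At equilibrium General Red is indifferent across rows, so General Red's payoff equals the payoff from attack at Dusk: (9/11)·(-2) + (2/11)·(-5) = -28/11.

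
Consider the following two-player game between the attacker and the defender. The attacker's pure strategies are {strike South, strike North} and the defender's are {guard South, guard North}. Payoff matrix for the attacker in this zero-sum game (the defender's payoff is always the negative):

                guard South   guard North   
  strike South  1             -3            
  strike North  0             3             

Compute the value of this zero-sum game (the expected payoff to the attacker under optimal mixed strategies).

Set the attacker's expected payoff from strike South equal to that from strike North:
  the attacker's payoff to strike South: q·1 + (1−q)·(-3) = 4q - 3
  the attacker's payoff to strike North: q·0 + (1−q)·3 = -3q + 3
  4q - 3 = -3q + 3  ⇒  7q = 6  ⇒  q = 6/7.
The value is the attacker's expected payoff against this mix (using strike South): (6/7)·1 + (1/7)·(-3) = 3/7.

v = 3/7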